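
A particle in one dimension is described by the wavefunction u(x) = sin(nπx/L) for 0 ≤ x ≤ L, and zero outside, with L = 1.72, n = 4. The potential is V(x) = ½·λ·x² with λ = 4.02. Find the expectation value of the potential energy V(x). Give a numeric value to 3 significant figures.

1.96

⟨V⟩ = ∫ V(x)·|u|² dx / ∫|u|² dx.
With sin²θ = (1 − cos2θ)/2 on 0 ≤ x ≤ L: ∫sin²(nπx/L) dx = L/2, ∫x·sin²(nπx/L) dx = L²/4, ∫x²·sin²(nπx/L) dx = L³·(1/6 − 1/(4n²π²)); higher powers xᵏ the same way, integrating xᵏ·cos(2nπx/L) by parts.
State is unnormalized: ∫|u|² dx = 0.86000, and ∫u*·V(x)·u dx = 1.6884, so ⟨V⟩ = 1.6884 / 0.86000.
⟨V⟩ = 1.9633.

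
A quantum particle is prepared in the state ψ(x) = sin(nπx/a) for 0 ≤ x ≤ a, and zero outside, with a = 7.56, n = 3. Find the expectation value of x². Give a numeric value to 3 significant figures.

⟨x²⟩ = ∫ x²·|ψ|² dx / ∫|ψ|² dx (integrals over the domain).
With sin²θ = (1 − cos2θ)/2 on 0 ≤ x ≤ a: ∫sin²(nπx/a) dx = a/2, ∫x·sin²(nπx/a) dx = a²/4, ∫x²·sin²(nπx/a) dx = a³·(1/6 − 1/(4n²π²)); higher powers xᵏ the same way, integrating xᵏ·cos(2nπx/a) by parts.
State is unnormalized: ∫|ψ|² dx = 3.7800, and ∫ψ*·x²·ψ dx = 70.797, so ⟨x²⟩ = 70.797 / 3.7800.
⟨x²⟩ = 18.729.

18.7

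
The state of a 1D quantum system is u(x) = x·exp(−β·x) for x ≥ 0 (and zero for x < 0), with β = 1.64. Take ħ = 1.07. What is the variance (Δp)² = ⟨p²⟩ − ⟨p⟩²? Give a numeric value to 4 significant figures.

Compute ⟨p⟩ and ⟨p²⟩ separately; (Δp)² = ⟨p²⟩ − ⟨p⟩².
Differentiate x·exp(−β·x) with the product rule; every integrand then reduces to terms xʲ·e^(−2βx) on [0, ∞), with ∫₀^∞ xʲ·e^(−2βx) dx = j!/(2β)^(j+1).
Normalization: ∫|u|² dx = 0.056677.
⟨p⟩ = 0.0000 and ⟨p²⟩ = 3.0793.
(Δp)² = 3.0793 − (0.0000)² = 3.0793.

3.079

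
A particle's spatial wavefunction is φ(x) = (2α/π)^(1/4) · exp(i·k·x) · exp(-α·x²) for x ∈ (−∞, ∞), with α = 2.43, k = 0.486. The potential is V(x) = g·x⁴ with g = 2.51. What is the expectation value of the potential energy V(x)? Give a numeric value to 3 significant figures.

⟨V⟩ = ∫ V(x)·|φ|² dx.
Gaussian moments: ∫x^(2j)·e^(−2αx²) dx = (2j−1)!!/(4α)^j · √(π/(2α)), odd powers integrate to 0; here √(π/(2α)) = 0.80400.
⟨V⟩ = 0.079701.

0.0797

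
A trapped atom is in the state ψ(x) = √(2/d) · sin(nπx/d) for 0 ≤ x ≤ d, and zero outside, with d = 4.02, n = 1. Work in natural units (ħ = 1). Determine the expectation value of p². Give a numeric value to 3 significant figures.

0.611

p² ψ = −ħ² d²ψ/dx²; ⟨p²⟩ = −ħ² ∫ ψ*·ψ'' dx.
d/dx sin(nπx/d) = (nπ/d)·cos(nπx/d) and d²/dx² sin(nπx/d) = −(nπ/d)²·sin(nπx/d); on 0 ≤ x ≤ d, ∫sin²(nπx/d) dx = d/2 and ∫sin(nπx/d)·cos(nπx/d) dx = 0.
⟨p²⟩ = 0.61073.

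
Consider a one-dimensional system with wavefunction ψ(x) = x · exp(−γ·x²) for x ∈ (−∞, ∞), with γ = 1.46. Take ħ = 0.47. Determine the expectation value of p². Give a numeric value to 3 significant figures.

0.968

p² ψ = −ħ² d²ψ/dx²; ⟨p²⟩ = −ħ² ∫ ψ*·ψ'' dx / ∫|ψ|² dx.
Expand each integrand as polynomial × e^(−2γx²) and use ∫x^(2j)·e^(−2γx²) dx = (2j−1)!!/(4γ)^j · √(π/(2γ)), odd powers → 0; here √(π/(2γ)) = 1.0373. Differentiate with the product rule, d/dx e^(−γx²) = −2γx·e^(−γx²).
State is unnormalized: ∫|ψ|² dx = 0.17761, and ∫ψ*·(−ħ² ψ'') dx = 0.17185, so ⟨p²⟩ = 0.17185 / 0.17761.
⟨p²⟩ = 0.96754.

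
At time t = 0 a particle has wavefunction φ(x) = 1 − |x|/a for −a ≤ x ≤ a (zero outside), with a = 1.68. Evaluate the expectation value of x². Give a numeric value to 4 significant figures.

⟨x²⟩ = ∫ x²·|φ|² dx / ∫|φ|² dx (integrals over the domain).
φ is even, so ∫ over [−a, a] = 2∫₀ᵃ with φ = 1 − x/a there: ∫₀ᵃ (1 − x/a)² dx = a/3, ∫₀ᵃ x²(1 − x/a)² dx = a³/30, ∫₀ᵃ x⁴(1 − x/a)² dx = a⁵/105.
State is unnormalized: ∫|φ|² dx = 1.1200, and ∫φ*·x²·φ dx = 0.31611, so ⟨x²⟩ = 0.31611 / 1.1200.
⟨x²⟩ = 0.28224.

0.2822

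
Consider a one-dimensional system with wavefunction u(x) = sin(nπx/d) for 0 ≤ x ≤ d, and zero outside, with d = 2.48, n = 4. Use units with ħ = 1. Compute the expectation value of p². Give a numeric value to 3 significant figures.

25.7

p² u = −ħ² d²u/dx²; ⟨p²⟩ = −ħ² ∫ u*·u'' dx / ∫|u|² dx.
d/dx sin(nπx/d) = (nπ/d)·cos(nπx/d) and d²/dx² sin(nπx/d) = −(nπ/d)²·sin(nπx/d); on 0 ≤ x ≤ d, ∫sin²(nπx/d) dx = d/2 and ∫sin(nπx/d)·cos(nπx/d) dx = 0.
State is unnormalized: ∫|u|² dx = 1.2400, and ∫u*·(−ħ² u'') dx = 31.837, so ⟨p²⟩ = 31.837 / 1.2400.
⟨p²⟩ = 25.675.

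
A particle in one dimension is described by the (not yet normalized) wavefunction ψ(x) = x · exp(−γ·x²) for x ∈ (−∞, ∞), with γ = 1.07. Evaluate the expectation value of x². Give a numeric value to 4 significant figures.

⟨x²⟩ = ∫ x²·|ψ|² dx / ∫|ψ|² dx (integrals over the domain).
Expand each integrand as polynomial × e^(−2γx²) and use ∫x^(2j)·e^(−2γx²) dx = (2j−1)!!/(4γ)^j · √(π/(2γ)), odd powers → 0; here √(π/(2γ)) = 1.2116.
State is unnormalized: ∫|ψ|² dx = 0.28309, and ∫ψ*·x²·ψ dx = 0.19843, so ⟨x²⟩ = 0.19843 / 0.28309.
⟨x²⟩ = 0.70093.

0.7009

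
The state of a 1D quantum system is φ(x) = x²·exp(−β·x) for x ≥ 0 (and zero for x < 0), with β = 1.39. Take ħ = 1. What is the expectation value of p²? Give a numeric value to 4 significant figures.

0.6440

p² φ = −ħ² d²φ/dx²; ⟨p²⟩ = −ħ² ∫ φ*·φ'' dx / ∫|φ|² dx.
Differentiate x²·exp(−β·x) with the product rule; every integrand then reduces to terms xʲ·e^(−2βx) on [0, ∞), with ∫₀^∞ xʲ·e^(−2βx) dx = j!/(2β)^(j+1).
State is unnormalized: ∫|φ|² dx = 0.14454, and ∫φ*·(−ħ² φ'') dx = 0.093088, so ⟨p²⟩ = 0.093088 / 0.14454.
⟨p²⟩ = 0.64403.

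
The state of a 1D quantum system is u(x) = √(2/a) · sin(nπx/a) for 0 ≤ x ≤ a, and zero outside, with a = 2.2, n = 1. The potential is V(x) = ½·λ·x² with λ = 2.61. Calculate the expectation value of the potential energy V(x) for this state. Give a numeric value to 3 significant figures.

1.79

⟨V⟩ = ∫ V(x)·|u|² dx.
With sin²θ = (1 − cos2θ)/2 on 0 ≤ x ≤ a: ∫sin²(nπx/a) dx = a/2, ∫x·sin²(nπx/a) dx = a²/4, ∫x²·sin²(nπx/a) dx = a³·(1/6 − 1/(4n²π²)); higher powers xᵏ the same way, integrating xᵏ·cos(2nπx/a) by parts.
⟨V⟩ = 1.7854.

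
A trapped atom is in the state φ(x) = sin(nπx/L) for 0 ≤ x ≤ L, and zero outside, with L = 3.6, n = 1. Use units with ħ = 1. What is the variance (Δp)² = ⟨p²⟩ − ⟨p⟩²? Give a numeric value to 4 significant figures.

0.7615

Compute ⟨p⟩ and ⟨p²⟩ separately; (Δp)² = ⟨p²⟩ − ⟨p⟩².
d/dx sin(nπx/L) = (nπ/L)·cos(nπx/L) and d²/dx² sin(nπx/L) = −(nπ/L)²·sin(nπx/L); on 0 ≤ x ≤ L, ∫sin²(nπx/L) dx = L/2 and ∫sin(nπx/L)·cos(nπx/L) dx = 0.
Normalization: ∫|φ|² dx = 1.8000.
⟨p⟩ = 0.0000 and ⟨p²⟩ = 0.76154.
(Δp)² = 0.76154 − (0.0000)² = 0.76154.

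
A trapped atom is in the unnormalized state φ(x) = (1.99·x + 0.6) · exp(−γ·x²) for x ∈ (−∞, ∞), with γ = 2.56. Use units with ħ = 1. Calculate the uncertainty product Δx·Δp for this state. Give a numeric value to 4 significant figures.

0.7265

Δx = √(⟨x²⟩−⟨x⟩²), Δp = √(⟨p²⟩−⟨p⟩²).
Expand each integrand as polynomial × e^(−2γx²) and use ∫x^(2j)·e^(−2γx²) dx = (2j−1)!!/(4γ)^j · √(π/(2γ)), odd powers → 0; here √(π/(2γ)) = 0.78332. Differentiate with the product rule, d/dx e^(−γx²) = −2γx·e^(−γx²).
Normalization: ∫|φ|² dx = 0.58493.
⟨x⟩ = 0.31230, ⟨x²⟩ = 0.19881 ⇒ Δx = 0.31824.
⟨p⟩ = 0.0000, ⟨p²⟩ = 5.2116 ⇒ Δp = 2.2829.
Δx·Δp = 0.72651.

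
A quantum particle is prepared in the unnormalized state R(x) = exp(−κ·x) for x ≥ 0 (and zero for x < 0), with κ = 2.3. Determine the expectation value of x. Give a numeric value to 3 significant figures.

⟨x⟩ = ∫ x·|R|² dx / ∫|R|² dx (integrals over the domain).
Every integrand reduces to terms xʲ·e^(−2κx) on [0, ∞); use ∫₀^∞ xʲ·e^(−2κx) dx = j!/(2κ)^(j+1).
State is unnormalized: ∫|R|² dx = 0.21739, and ∫R*·x·R dx = 0.047259, so ⟨x⟩ = 0.047259 / 0.21739.
⟨x⟩ = 0.21739.

0.217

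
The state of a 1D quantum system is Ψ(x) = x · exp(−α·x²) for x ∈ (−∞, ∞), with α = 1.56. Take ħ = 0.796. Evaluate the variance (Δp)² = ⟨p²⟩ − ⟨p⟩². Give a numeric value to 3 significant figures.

2.97

Compute ⟨p⟩ and ⟨p²⟩ separately; (Δp)² = ⟨p²⟩ − ⟨p⟩².
Expand each integrand as polynomial × e^(−2αx²) and use ∫x^(2j)·e^(−2αx²) dx = (2j−1)!!/(4α)^j · √(π/(2α)), odd powers → 0; here √(π/(2α)) = 1.0035. Differentiate with the product rule, d/dx e^(−αx²) = −2αx·e^(−αx²).
Normalization: ∫|Ψ|² dx = 0.16081.
⟨p⟩ = 0.0000 and ⟨p²⟩ = 2.9653.
(Δp)² = 2.9653 − (0.0000)² = 2.9653.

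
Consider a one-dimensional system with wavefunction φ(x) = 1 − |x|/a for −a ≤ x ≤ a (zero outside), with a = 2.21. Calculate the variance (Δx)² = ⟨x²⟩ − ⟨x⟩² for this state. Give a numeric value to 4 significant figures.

Compute ⟨x⟩ and ⟨x²⟩ separately, then (Δx)² = ⟨x²⟩ − ⟨x⟩².
φ is even, so ∫ over [−a, a] = 2∫₀ᵃ with φ = 1 − x/a there: ∫₀ᵃ (1 − x/a)² dx = a/3, ∫₀ᵃ x²(1 − x/a)² dx = a³/30, ∫₀ᵃ x⁴(1 − x/a)² dx = a⁵/105.
Normalization: ∫|φ|² dx = 1.4733.
⟨x⟩ = 0.0000 and ⟨x²⟩ = 0.48841.
(Δx)² = 0.48841 − (0.0000)² = 0.48841.

0.4884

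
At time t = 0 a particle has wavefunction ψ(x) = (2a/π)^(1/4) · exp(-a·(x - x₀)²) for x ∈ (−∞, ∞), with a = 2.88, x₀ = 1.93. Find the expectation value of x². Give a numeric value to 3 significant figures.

3.81

⟨x²⟩ = ∫ x²·|ψ|² dx (integrals over the domain).
Gaussian moments (u = x − x₀): ∫u^(2j)·e^(−2au²) du = (2j−1)!!/(4a)^j · √(π/(2a)), odd powers integrate to 0; here √(π/(2a)) = 0.73852.
⟨x²⟩ = 3.8117.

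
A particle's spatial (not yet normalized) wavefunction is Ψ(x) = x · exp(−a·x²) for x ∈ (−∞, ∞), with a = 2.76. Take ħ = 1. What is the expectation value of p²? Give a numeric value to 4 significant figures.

8.280

p² Ψ = −ħ² d²Ψ/dx²; ⟨p²⟩ = −ħ² ∫ Ψ*·Ψ'' dx / ∫|Ψ|² dx.
Expand each integrand as polynomial × e^(−2ax²) and use ∫x^(2j)·e^(−2ax²) dx = (2j−1)!!/(4a)^j · √(π/(2a)), odd powers → 0; here √(π/(2a)) = 0.75441. Differentiate with the product rule, d/dx e^(−ax²) = −2ax·e^(−ax²).
State is unnormalized: ∫|Ψ|² dx = 0.068334, and ∫Ψ*·(−ħ² Ψ'') dx = 0.56580, so ⟨p²⟩ = 0.56580 / 0.068334.
⟨p²⟩ = 8.2800.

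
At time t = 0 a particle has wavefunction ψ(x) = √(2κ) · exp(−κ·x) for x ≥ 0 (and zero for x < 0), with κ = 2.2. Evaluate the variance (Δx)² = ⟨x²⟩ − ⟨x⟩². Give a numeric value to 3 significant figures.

Compute ⟨x⟩ and ⟨x²⟩ separately, then (Δx)² = ⟨x²⟩ − ⟨x⟩².
Every integrand reduces to terms xʲ·e^(−2κx) on [0, ∞); use ∫₀^∞ xʲ·e^(−2κx) dx = j!/(2κ)^(j+1).
⟨x⟩ = 0.22727 and ⟨x²⟩ = 0.10331.
(Δx)² = 0.10331 − (0.22727)² = 0.051653.

0.0517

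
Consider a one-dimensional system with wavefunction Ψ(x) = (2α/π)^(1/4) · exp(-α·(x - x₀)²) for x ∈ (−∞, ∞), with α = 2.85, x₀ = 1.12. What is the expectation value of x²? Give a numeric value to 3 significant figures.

⟨x²⟩ = ∫ x²·|Ψ|² dx (integrals over the domain).
Gaussian moments (u = x − x₀): ∫u^(2j)·e^(−2αu²) du = (2j−1)!!/(4α)^j · √(π/(2α)), odd powers integrate to 0; here √(π/(2α)) = 0.74240.
⟨x²⟩ = 1.3421.

1.34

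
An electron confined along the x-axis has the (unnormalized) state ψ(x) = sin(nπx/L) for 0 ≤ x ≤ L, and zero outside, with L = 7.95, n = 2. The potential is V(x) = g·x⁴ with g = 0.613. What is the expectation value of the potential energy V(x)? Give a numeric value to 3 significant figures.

⟨V⟩ = ∫ V(x)·|ψ|² dx / ∫|ψ|² dx.
With sin²θ = (1 − cos2θ)/2 on 0 ≤ x ≤ L: ∫sin²(nπx/L) dx = L/2, ∫x·sin²(nπx/L) dx = L²/4, ∫x²·sin²(nπx/L) dx = L³·(1/6 − 1/(4n²π²)); higher powers xᵏ the same way, integrating xᵏ·cos(2nπx/L) by parts.
State is unnormalized: ∫|ψ|² dx = 3.9750, and ∫ψ*·V(x)·ψ dx = 1709.5, so ⟨V⟩ = 1709.5 / 3.9750.
⟨V⟩ = 430.06.

430.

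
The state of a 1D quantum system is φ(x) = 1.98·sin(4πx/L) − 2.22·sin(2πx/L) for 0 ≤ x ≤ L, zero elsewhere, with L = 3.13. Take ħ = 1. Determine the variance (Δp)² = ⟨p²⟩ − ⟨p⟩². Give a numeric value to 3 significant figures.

Compute ⟨p⟩ and ⟨p²⟩ separately; (Δp)² = ⟨p²⟩ − ⟨p⟩².
d²/dx² sin(jπx/L) = −(jπ/L)²·sin(jπx/L); on 0 ≤ x ≤ L, ∫sin²(jπx/L) dx = L/2 and ∫sin(jπx/L)·sin(lπx/L) dx = 0 for j ≠ l, so only diagonal terms survive in ∫|φ|² and ∫φ·φ″; ∫φ·φ′ dx = [φ²/2] between the walls = 0.
Normalization: ∫|φ|² dx = 13.848.
⟨p⟩ = 0.0000 and ⟨p²⟩ = 9.3857.
(Δp)² = 9.3857 − (0.0000)² = 9.3857.

9.39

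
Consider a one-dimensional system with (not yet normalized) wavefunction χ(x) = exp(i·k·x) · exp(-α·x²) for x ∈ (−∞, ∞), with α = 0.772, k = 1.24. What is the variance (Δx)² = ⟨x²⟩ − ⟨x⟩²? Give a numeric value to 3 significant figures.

Compute ⟨x⟩ and ⟨x²⟩ separately, then (Δx)² = ⟨x²⟩ − ⟨x⟩².
Gaussian moments: ∫x^(2j)·e^(−2αx²) dx = (2j−1)!!/(4α)^j · √(π/(2α)), odd powers integrate to 0; here √(π/(2α)) = 1.4264.
Normalization: ∫|χ|² dx = 1.4264.
⟨x⟩ = 0.0000 and ⟨x²⟩ = 0.32383.
(Δx)² = 0.32383 − (0.0000)² = 0.32383.

0.324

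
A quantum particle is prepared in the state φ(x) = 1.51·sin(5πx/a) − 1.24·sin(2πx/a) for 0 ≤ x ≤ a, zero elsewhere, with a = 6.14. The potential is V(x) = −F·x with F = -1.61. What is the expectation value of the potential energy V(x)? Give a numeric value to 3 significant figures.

⟨V⟩ = ∫ V(x)·|φ|² dx / ∫|φ|² dx.
On 0 ≤ x ≤ a (j ≠ l): ∫sin²(jπx/a) dx = a/2, ∫sin(jπx/a)·sin(lπx/a) dx = 0; diagonal moments ∫x·sin²(jπx/a) dx = a²/4, ∫x²·sin²(jπx/a) dx = a³·(1/6 − 1/(4j²π²)); cross terms ∫x·sin(jπx/a)·sin(lπx/a) dx = 0 for j + l even and −4jla²/(π²(j² − l²)²) for j + l odd, ∫x²·sin(jπx/a)·sin(lπx/a) dx = (−1)^(j+l)·4jla³/(π²(j² − l²)²); higher powers the same way via product-to-sum and parts.
State is unnormalized: ∫|φ|² dx = 11.720, and ∫φ*·V(x)·φ dx = 60.019, so ⟨V⟩ = 60.019 / 11.720.
⟨V⟩ = 5.1209.

5.12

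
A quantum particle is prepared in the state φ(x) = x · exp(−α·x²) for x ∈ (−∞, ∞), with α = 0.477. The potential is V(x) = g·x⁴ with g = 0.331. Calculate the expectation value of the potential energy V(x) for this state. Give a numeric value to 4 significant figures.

⟨V⟩ = ∫ V(x)·|φ|² dx / ∫|φ|² dx.
Expand each integrand as polynomial × e^(−2αx²) and use ∫x^(2j)·e^(−2αx²) dx = (2j−1)!!/(4α)^j · √(π/(2α)), odd powers → 0; here √(π/(2α)) = 1.8147.
State is unnormalized: ∫|φ|² dx = 0.95109, and ∫φ*·V(x)·φ dx = 1.2971, so ⟨V⟩ = 1.2971 / 0.95109.
⟨V⟩ = 1.3638.

1.364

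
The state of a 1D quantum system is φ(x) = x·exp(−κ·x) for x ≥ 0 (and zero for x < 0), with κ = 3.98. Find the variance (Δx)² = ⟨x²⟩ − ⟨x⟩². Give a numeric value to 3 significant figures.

0.0473

Compute ⟨x⟩ and ⟨x²⟩ separately, then (Δx)² = ⟨x²⟩ − ⟨x⟩².
Every integrand reduces to terms xʲ·e^(−2κx) on [0, ∞); use ∫₀^∞ xʲ·e^(−2κx) dx = j!/(2κ)^(j+1).
Normalization: ∫|φ|² dx = 0.0039654.
⟨x⟩ = 0.37688 and ⟨x²⟩ = 0.18939.
(Δx)² = 0.18939 − (0.37688)² = 0.047347.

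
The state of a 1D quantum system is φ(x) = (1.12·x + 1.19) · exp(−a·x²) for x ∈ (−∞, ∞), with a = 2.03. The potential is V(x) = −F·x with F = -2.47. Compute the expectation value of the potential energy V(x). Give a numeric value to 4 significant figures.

⟨V⟩ = ∫ V(x)·|φ|² dx / ∫|φ|² dx.
Expand each integrand as polynomial × e^(−2ax²) and use ∫x^(2j)·e^(−2ax²) dx = (2j−1)!!/(4a)^j · √(π/(2a)), odd powers → 0; here √(π/(2a)) = 0.87965.
State is unnormalized: ∫|φ|² dx = 1.3816, and ∫φ*·V(x)·φ dx = 0.71326, so ⟨V⟩ = 0.71326 / 1.3816.
⟨V⟩ = 0.51627.

0.5163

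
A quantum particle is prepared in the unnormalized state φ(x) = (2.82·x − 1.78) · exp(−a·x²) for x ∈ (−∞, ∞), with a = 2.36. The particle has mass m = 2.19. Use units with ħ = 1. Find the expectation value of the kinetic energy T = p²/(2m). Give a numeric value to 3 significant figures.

T = −(ħ²/2m) d²/dx², so ⟨T⟩ = −(ħ²/2m) ∫ φ*·φ'' dx / ∫|φ|² dx; with m = 2.19.
Expand each integrand as polynomial × e^(−2ax²) and use ∫x^(2j)·e^(−2ax²) dx = (2j−1)!!/(4a)^j · √(π/(2a)), odd powers → 0; here √(π/(2a)) = 0.81584. Differentiate with the product rule, d/dx e^(−ax²) = −2ax·e^(−ax²).
State is unnormalized: ∫|φ|² dx = 3.2722, and ∫φ*·(−ħ²/2m · φ'') dx = 2.5037, so ⟨T⟩ = 2.5037 / 3.2722.
⟨T⟩ = 0.76515.

0.765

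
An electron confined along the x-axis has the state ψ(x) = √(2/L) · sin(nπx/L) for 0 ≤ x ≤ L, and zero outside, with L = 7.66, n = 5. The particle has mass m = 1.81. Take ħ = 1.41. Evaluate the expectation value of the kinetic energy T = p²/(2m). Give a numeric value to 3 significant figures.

2.31

T = −(ħ²/2m) d²/dx², so ⟨T⟩ = −(ħ²/2m) ∫ ψ*·ψ'' dx; with m = 1.81.
d/dx sin(nπx/L) = (nπ/L)·cos(nπx/L) and d²/dx² sin(nπx/L) = −(nπ/L)²·sin(nπx/L); on 0 ≤ x ≤ L, ∫sin²(nπx/L) dx = L/2 and ∫sin(nπx/L)·cos(nπx/L) dx = 0.
⟨T⟩ = 2.3095.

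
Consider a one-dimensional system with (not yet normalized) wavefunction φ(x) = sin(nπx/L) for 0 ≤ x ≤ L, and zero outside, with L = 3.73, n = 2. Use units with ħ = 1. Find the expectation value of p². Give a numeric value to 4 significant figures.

p² φ = −ħ² d²φ/dx²; ⟨p²⟩ = −ħ² ∫ φ*·φ'' dx / ∫|φ|² dx.
d/dx sin(nπx/L) = (nπ/L)·cos(nπx/L) and d²/dx² sin(nπx/L) = −(nπ/L)²·sin(nπx/L); on 0 ≤ x ≤ L, ∫sin²(nπx/L) dx = L/2 and ∫sin(nπx/L)·cos(nπx/L) dx = 0.
State is unnormalized: ∫|φ|² dx = 1.8650, and ∫φ*·(−ħ² φ'') dx = 5.2920, so ⟨p²⟩ = 5.2920 / 1.8650.
⟨p²⟩ = 2.8375.

2.838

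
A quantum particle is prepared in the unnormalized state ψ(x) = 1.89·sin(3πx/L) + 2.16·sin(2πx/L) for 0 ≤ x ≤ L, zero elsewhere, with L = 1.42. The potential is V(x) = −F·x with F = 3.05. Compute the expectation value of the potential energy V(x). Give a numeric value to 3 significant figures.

⟨V⟩ = ∫ V(x)·|ψ|² dx / ∫|ψ|² dx.
On 0 ≤ x ≤ L (j ≠ l): ∫sin²(jπx/L) dx = L/2, ∫sin(jπx/L)·sin(lπx/L) dx = 0; diagonal moments ∫x·sin²(jπx/L) dx = L²/4, ∫x²·sin²(jπx/L) dx = L³·(1/6 − 1/(4j²π²)); cross terms ∫x·sin(jπx/L)·sin(lπx/L) dx = 0 for j + l even and −4jlL²/(π²(j² − l²)²) for j + l odd, ∫x²·sin(jπx/L)·sin(lπx/L) dx = (−1)^(j+l)·4jlL³/(π²(j² − l²)²); higher powers the same way via product-to-sum and parts.
State is unnormalized: ∫|ψ|² dx = 5.8488, and ∫ψ*·V(x)·ψ dx = -7.7813, so ⟨V⟩ = -7.7813 / 5.8488.
⟨V⟩ = -1.3304.

-1.33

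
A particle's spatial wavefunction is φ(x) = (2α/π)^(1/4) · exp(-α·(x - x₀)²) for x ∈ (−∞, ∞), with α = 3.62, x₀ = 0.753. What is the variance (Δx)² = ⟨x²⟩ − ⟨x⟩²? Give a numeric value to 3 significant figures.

Compute ⟨x⟩ and ⟨x²⟩ separately, then (Δx)² = ⟨x²⟩ − ⟨x⟩².
Gaussian moments (u = x − x₀): ∫u^(2j)·e^(−2αu²) du = (2j−1)!!/(4α)^j · √(π/(2α)), odd powers integrate to 0; here √(π/(2α)) = 0.65873.
⟨x⟩ = 0.75300 and ⟨x²⟩ = 0.63607.
(Δx)² = 0.63607 − (0.75300)² = 0.069061.

0.0691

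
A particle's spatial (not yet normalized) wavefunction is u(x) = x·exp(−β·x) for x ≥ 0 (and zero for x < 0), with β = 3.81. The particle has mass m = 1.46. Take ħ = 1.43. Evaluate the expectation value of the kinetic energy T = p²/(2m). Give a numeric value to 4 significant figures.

T = −(ħ²/2m) d²/dx², so ⟨T⟩ = −(ħ²/2m) ∫ u*·u'' dx / ∫|u|² dx; with m = 1.46.
Differentiate x·exp(−β·x) with the product rule; every integrand then reduces to terms xʲ·e^(−2βx) on [0, ∞), with ∫₀^∞ xʲ·e^(−2βx) dx = j!/(2β)^(j+1).
State is unnormalized: ∫|u|² dx = 0.0045203, and ∫u*·(−ħ²/2m · u'') dx = 0.045952, so ⟨T⟩ = 0.045952 / 0.0045203.
⟨T⟩ = 10.166.

10.17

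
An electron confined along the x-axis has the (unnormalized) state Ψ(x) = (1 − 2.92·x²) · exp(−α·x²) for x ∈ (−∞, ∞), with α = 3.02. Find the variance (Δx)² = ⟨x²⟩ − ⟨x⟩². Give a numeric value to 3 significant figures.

0.0510

Compute ⟨x⟩ and ⟨x²⟩ separately, then (Δx)² = ⟨x²⟩ − ⟨x⟩².
Expand each integrand as polynomial × e^(−2αx²) and use ∫x^(2j)·e^(−2αx²) dx = (2j−1)!!/(4α)^j · √(π/(2α)), odd powers → 0; here √(π/(2α)) = 0.72120.
Normalization: ∫|Ψ|² dx = 0.49896.
⟨x⟩ = 0.0000 and ⟨x²⟩ = 0.050986.
(Δx)² = 0.050986 − (0.0000)² = 0.050986.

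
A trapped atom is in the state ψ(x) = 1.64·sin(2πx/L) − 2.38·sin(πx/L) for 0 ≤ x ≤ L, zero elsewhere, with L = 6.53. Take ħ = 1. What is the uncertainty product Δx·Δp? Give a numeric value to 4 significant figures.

0.5671

Δx = √(⟨x²⟩−⟨x⟩²), Δp = √(⟨p²⟩−⟨p⟩²).
On 0 ≤ x ≤ L (j ≠ l): ∫sin²(jπx/L) dx = L/2, ∫sin(jπx/L)·sin(lπx/L) dx = 0; diagonal moments ∫x·sin²(jπx/L) dx = L²/4, ∫x²·sin²(jπx/L) dx = L³·(1/6 − 1/(4j²π²)); cross terms ∫x·sin(jπx/L)·sin(lπx/L) dx = 0 for j + l even and −4jlL²/(π²(j² − l²)²) for j + l odd, ∫x²·sin(jπx/L)·sin(lπx/L) dx = (−1)^(j+l)·4jlL³/(π²(j² − l²)²); higher powers the same way via product-to-sum and parts. d²/dx² sin(jπx/L) = −(jπ/L)²·sin(jπx/L); on 0 ≤ x ≤ L, ∫sin²(jπx/L) dx = L/2 and ∫sin(jπx/L)·sin(lπx/L) dx = 0 for j ≠ l, so only diagonal terms survive in ∫|ψ|² and ∫ψ·ψ″; ∫ψ·ψ′ dx = [ψ²/2] between the walls = 0.
Normalization: ∫|ψ|² dx = 27.276.
⟨x⟩ = 4.3641, ⟨x²⟩ = 19.752 ⇒ Δx = 0.84068.
⟨p⟩ = 0.0000, ⟨p²⟩ = 0.45502 ⇒ Δp = 0.67455.
Δx·Δp = 0.56708.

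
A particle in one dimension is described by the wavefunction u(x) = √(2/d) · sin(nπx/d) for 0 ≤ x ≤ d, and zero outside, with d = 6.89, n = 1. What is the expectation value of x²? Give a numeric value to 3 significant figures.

13.4

⟨x²⟩ = ∫ x²·|u|² dx (integrals over the domain).
With sin²θ = (1 − cos2θ)/2 on 0 ≤ x ≤ d: ∫sin²(nπx/d) dx = d/2, ∫x·sin²(nπx/d) dx = d²/4, ∫x²·sin²(nπx/d) dx = d³·(1/6 − 1/(4n²π²)); higher powers xᵏ the same way, integrating xᵏ·cos(2nπx/d) by parts.
⟨x²⟩ = 13.419.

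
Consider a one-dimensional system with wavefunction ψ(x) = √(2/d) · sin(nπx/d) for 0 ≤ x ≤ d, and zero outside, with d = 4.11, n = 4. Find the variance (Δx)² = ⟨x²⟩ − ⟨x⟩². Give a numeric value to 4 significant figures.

1.354

Compute ⟨x⟩ and ⟨x²⟩ separately, then (Δx)² = ⟨x²⟩ − ⟨x⟩².
With sin²θ = (1 − cos2θ)/2 on 0 ≤ x ≤ d: ∫sin²(nπx/d) dx = d/2, ∫x·sin²(nπx/d) dx = d²/4, ∫x²·sin²(nπx/d) dx = d³·(1/6 − 1/(4n²π²)); higher powers xᵏ the same way, integrating xᵏ·cos(2nπx/d) by parts.
⟨x⟩ = 2.0550 and ⟨x²⟩ = 5.5772.
(Δx)² = 5.5772 − (2.0550)² = 1.3542.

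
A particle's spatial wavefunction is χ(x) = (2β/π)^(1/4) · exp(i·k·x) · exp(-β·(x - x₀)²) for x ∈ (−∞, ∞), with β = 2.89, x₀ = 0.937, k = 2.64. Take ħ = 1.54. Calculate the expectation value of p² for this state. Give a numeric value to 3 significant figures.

23.4

p² χ = −ħ² d²χ/dx²; ⟨p²⟩ = −ħ² ∫ χ*·χ'' dx.
Gaussian moments (u = x − x₀): ∫u^(2j)·e^(−2βu²) du = (2j−1)!!/(4β)^j · √(π/(2β)), odd powers integrate to 0; here √(π/(2β)) = 0.73724. Derivatives: χ′ = (ik − 2βu)·χ, χ″ = ((ik − 2βu)² − 2β)·χ; the odd-in-u pieces drop out.
⟨p²⟩ = 23.383.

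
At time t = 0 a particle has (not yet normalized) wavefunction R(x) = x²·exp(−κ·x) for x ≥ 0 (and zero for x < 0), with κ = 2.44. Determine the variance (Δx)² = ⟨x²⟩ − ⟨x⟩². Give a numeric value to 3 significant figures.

0.210

Compute ⟨x⟩ and ⟨x²⟩ separately, then (Δx)² = ⟨x²⟩ − ⟨x⟩².
Every integrand reduces to terms xʲ·e^(−2κx) on [0, ∞); use ∫₀^∞ xʲ·e^(−2κx) dx = j!/(2κ)^(j+1).
Normalization: ∫|R|² dx = 0.0086719.
⟨x⟩ = 1.0246 and ⟨x²⟩ = 1.2597.
(Δx)² = 1.2597 − (1.0246)² = 0.20996.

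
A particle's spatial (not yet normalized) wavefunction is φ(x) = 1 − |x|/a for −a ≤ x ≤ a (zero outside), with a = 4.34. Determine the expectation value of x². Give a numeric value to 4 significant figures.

⟨x²⟩ = ∫ x²·|φ|² dx / ∫|φ|² dx (integrals over the domain).
φ is even, so ∫ over [−a, a] = 2∫₀ᵃ with φ = 1 − x/a there: ∫₀ᵃ (1 − x/a)² dx = a/3, ∫₀ᵃ x²(1 − x/a)² dx = a³/30, ∫₀ᵃ x⁴(1 − x/a)² dx = a⁵/105.
State is unnormalized: ∫|φ|² dx = 2.8933, and ∫φ*·x²·φ dx = 5.4498, so ⟨x²⟩ = 5.4498 / 2.8933.
⟨x²⟩ = 1.8836.

1.884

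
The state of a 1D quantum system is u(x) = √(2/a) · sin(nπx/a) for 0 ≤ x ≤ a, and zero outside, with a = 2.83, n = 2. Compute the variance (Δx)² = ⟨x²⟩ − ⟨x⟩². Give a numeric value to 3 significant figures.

Compute ⟨x⟩ and ⟨x²⟩ separately, then (Δx)² = ⟨x²⟩ − ⟨x⟩².
With sin²θ = (1 − cos2θ)/2 on 0 ≤ x ≤ a: ∫sin²(nπx/a) dx = a/2, ∫x·sin²(nπx/a) dx = a²/4, ∫x²·sin²(nπx/a) dx = a³·(1/6 − 1/(4n²π²)); higher powers xᵏ the same way, integrating xᵏ·cos(2nπx/a) by parts.
⟨x⟩ = 1.4150 and ⟨x²⟩ = 2.5682.
(Δx)² = 2.5682 − (1.4150)² = 0.56597.

0.566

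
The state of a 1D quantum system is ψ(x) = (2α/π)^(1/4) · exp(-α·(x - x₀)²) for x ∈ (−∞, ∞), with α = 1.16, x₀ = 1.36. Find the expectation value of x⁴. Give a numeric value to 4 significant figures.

5.952

⟨x⁴⟩ = ∫ x⁴·|ψ|² dx (integrals over the domain).
Gaussian moments (u = x − x₀): ∫u^(2j)·e^(−2αu²) du = (2j−1)!!/(4α)^j · √(π/(2α)), odd powers integrate to 0; here √(π/(2α)) = 1.1637.
⟨x⁴⟩ = 5.9521.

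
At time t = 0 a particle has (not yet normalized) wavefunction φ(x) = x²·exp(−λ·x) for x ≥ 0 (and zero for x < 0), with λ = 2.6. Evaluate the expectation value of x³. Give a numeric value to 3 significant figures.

1.49

⟨x³⟩ = ∫ x³·|φ|² dx / ∫|φ|² dx (integrals over the domain).
Every integrand reduces to terms xʲ·e^(−2λx) on [0, ∞); use ∫₀^∞ xʲ·e^(−2λx) dx = j!/(2λ)^(j+1).
State is unnormalized: ∫|φ|² dx = 0.0063124, and ∫φ*·x³·φ dx = 0.0094277, so ⟨x³⟩ = 0.0094277 / 0.0063124.
⟨x³⟩ = 1.4935.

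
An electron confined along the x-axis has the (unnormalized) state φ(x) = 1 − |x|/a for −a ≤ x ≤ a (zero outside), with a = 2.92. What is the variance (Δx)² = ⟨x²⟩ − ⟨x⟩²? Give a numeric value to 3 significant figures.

Compute ⟨x⟩ and ⟨x²⟩ separately, then (Δx)² = ⟨x²⟩ − ⟨x⟩².
φ is even, so ∫ over [−a, a] = 2∫₀ᵃ with φ = 1 − x/a there: ∫₀ᵃ (1 − x/a)² dx = a/3, ∫₀ᵃ x²(1 − x/a)² dx = a³/30, ∫₀ᵃ x⁴(1 − x/a)² dx = a⁵/105.
Normalization: ∫|φ|² dx = 1.9467.
⟨x⟩ = 0.0000 and ⟨x²⟩ = 0.85264.
(Δx)² = 0.85264 − (0.0000)² = 0.85264.

0.853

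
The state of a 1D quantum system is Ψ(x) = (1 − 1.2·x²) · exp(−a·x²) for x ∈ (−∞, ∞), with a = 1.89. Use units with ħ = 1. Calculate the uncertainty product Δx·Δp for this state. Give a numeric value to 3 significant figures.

0.526

Δx = √(⟨x²⟩−⟨x⟩²), Δp = √(⟨p²⟩−⟨p⟩²).
Expand each integrand as polynomial × e^(−2ax²) and use ∫x^(2j)·e^(−2ax²) dx = (2j−1)!!/(4a)^j · √(π/(2a)), odd powers → 0; here √(π/(2a)) = 0.91165. Differentiate with the product rule, d/dx e^(−ax²) = −2ax·e^(−ax²).
Normalization: ∫|Ψ|² dx = 0.69115.
⟨x⟩ = 0.0000, ⟨x²⟩ = 0.074248 ⇒ Δx = 0.27249.
⟨p⟩ = 0.0000, ⟨p²⟩ = 3.7241 ⇒ Δp = 1.9298.
Δx·Δp = 0.52584.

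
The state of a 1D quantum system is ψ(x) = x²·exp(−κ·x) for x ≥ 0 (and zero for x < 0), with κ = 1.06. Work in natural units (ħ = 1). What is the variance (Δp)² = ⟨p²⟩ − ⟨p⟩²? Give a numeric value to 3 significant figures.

0.375

Compute ⟨p⟩ and ⟨p²⟩ separately; (Δp)² = ⟨p²⟩ − ⟨p⟩².
Differentiate x²·exp(−κ·x) with the product rule; every integrand then reduces to terms xʲ·e^(−2κx) on [0, ∞), with ∫₀^∞ xʲ·e^(−2κx) dx = j!/(2κ)^(j+1).
Normalization: ∫|ψ|² dx = 0.56044.
⟨p⟩ = 0.0000 and ⟨p²⟩ = 0.37453.
(Δp)² = 0.37453 − (0.0000)² = 0.37453.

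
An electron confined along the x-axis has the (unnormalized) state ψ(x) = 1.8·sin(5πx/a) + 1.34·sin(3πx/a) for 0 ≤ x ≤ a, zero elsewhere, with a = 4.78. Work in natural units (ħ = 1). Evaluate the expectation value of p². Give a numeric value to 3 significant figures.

p² ψ = −ħ² d²ψ/dx²; ⟨p²⟩ = −ħ² ∫ ψ*·ψ'' dx / ∫|ψ|² dx.
d²/dx² sin(jπx/a) = −(jπ/a)²·sin(jπx/a); on 0 ≤ x ≤ a, ∫sin²(jπx/a) dx = a/2 and ∫sin(jπx/a)·sin(lπx/a) dx = 0 for j ≠ l, so only diagonal terms survive in ∫|ψ|² and ∫ψ·ψ″; ∫ψ·ψ′ dx = [ψ²/2] between the walls = 0.
State is unnormalized: ∫|ψ|² dx = 12.035, and ∫ψ*·(−ħ² ψ'') dx = 100.31, so ⟨p²⟩ = 100.31 / 12.035.
⟨p²⟩ = 8.3345.

8.33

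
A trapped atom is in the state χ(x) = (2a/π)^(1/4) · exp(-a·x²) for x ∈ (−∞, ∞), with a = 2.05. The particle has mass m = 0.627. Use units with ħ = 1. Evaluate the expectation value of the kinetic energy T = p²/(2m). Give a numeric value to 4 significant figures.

T = −(ħ²/2m) d²/dx², so ⟨T⟩ = −(ħ²/2m) ∫ χ*·χ'' dx; with m = 0.627.
Gaussian moments: ∫x^(2j)·e^(−2ax²) dx = (2j−1)!!/(4a)^j · √(π/(2a)), odd powers integrate to 0; here √(π/(2a)) = 0.87535. Derivatives: d/dx e^(−ax²) = −2ax·e^(−ax²), d²/dx² e^(−ax²) = (4a²x² − 2a)·e^(−ax²).
⟨T⟩ = 1.6348.

1.635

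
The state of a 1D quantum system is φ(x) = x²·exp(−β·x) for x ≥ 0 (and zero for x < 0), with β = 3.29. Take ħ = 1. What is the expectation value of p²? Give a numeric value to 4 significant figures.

p² φ = −ħ² d²φ/dx²; ⟨p²⟩ = −ħ² ∫ φ*·φ'' dx / ∫|φ|² dx.
Differentiate x²·exp(−β·x) with the product rule; every integrand then reduces to terms xʲ·e^(−2βx) on [0, ∞), with ∫₀^∞ xʲ·e^(−2βx) dx = j!/(2β)^(j+1).
State is unnormalized: ∫|φ|² dx = 0.0019457, and ∫φ*·(−ħ² φ'') dx = 0.0070202, so ⟨p²⟩ = 0.0070202 / 0.0019457.
⟨p²⟩ = 3.6080.

3.608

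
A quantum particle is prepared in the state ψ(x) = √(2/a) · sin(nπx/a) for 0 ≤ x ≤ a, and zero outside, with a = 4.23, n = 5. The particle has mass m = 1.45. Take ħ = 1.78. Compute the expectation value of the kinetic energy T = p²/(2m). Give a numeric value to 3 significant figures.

15.1

T = −(ħ²/2m) d²/dx², so ⟨T⟩ = −(ħ²/2m) ∫ ψ*·ψ'' dx; with m = 1.45.
d/dx sin(nπx/a) = (nπ/a)·cos(nπx/a) and d²/dx² sin(nπx/a) = −(nπ/a)²·sin(nπx/a); on 0 ≤ x ≤ a, ∫sin²(nπx/a) dx = a/2 and ∫sin(nπx/a)·cos(nπx/a) dx = 0.
⟨T⟩ = 15.066.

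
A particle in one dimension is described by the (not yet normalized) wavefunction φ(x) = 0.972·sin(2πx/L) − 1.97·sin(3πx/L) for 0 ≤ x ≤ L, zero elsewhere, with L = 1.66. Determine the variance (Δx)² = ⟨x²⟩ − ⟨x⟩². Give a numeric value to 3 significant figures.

Compute ⟨x⟩ and ⟨x²⟩ separately, then (Δx)² = ⟨x²⟩ − ⟨x⟩².
On 0 ≤ x ≤ L (j ≠ l): ∫sin²(jπx/L) dx = L/2, ∫sin(jπx/L)·sin(lπx/L) dx = 0; diagonal moments ∫x·sin²(jπx/L) dx = L²/4, ∫x²·sin²(jπx/L) dx = L³·(1/6 − 1/(4j²π²)); cross terms ∫x·sin(jπx/L)·sin(lπx/L) dx = 0 for j + l even and −4jlL²/(π²(j² − l²)²) for j + l odd, ∫x²·sin(jπx/L)·sin(lπx/L) dx = (−1)^(j+l)·4jlL³/(π²(j² − l²)²); higher powers the same way via product-to-sum and parts.
Normalization: ∫|φ|² dx = 4.0053.
⟨x⟩ = 1.0863 and ⟨x²⟩ = 1.3246.
(Δx)² = 1.3246 − (1.0863)² = 0.14465.

0.145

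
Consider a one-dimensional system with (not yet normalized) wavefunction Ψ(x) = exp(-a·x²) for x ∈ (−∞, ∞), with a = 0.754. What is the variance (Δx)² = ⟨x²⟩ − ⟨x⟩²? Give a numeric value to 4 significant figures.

0.3316

Compute ⟨x⟩ and ⟨x²⟩ separately, then (Δx)² = ⟨x²⟩ − ⟨x⟩².
Gaussian moments: ∫x^(2j)·e^(−2ax²) dx = (2j−1)!!/(4a)^j · √(π/(2a)), odd powers integrate to 0; here √(π/(2a)) = 1.4434.
Normalization: ∫|Ψ|² dx = 1.4434.
⟨x⟩ = 0.0000 and ⟨x²⟩ = 0.33156.
(Δx)² = 0.33156 − (0.0000)² = 0.33156.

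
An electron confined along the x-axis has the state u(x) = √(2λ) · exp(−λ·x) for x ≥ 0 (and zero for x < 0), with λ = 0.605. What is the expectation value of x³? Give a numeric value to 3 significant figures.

3.39

⟨x³⟩ = ∫ x³·|u|² dx (integrals over the domain).
Every integrand reduces to terms xʲ·e^(−2λx) on [0, ∞); use ∫₀^∞ xʲ·e^(−2λx) dx = j!/(2λ)^(j+1).
⟨x³⟩ = 3.3868.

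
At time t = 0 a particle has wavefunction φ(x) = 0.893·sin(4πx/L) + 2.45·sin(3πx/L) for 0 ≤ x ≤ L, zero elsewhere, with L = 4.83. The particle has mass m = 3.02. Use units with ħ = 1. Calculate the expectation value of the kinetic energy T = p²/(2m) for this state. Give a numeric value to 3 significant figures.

T = −(ħ²/2m) d²/dx², so ⟨T⟩ = −(ħ²/2m) ∫ φ*·φ'' dx / ∫|φ|² dx; with m = 3.02.
d²/dx² sin(jπx/L) = −(jπ/L)²·sin(jπx/L); on 0 ≤ x ≤ L, ∫sin²(jπx/L) dx = L/2 and ∫sin(jπx/L)·sin(lπx/L) dx = 0 for j ≠ l, so only diagonal terms survive in ∫|φ|² and ∫φ·φ″; ∫φ·φ′ dx = [φ²/2] between the walls = 0.
State is unnormalized: ∫|φ|² dx = 16.422, and ∫φ*·(−ħ²/2m · φ'') dx = 11.296, so ⟨T⟩ = 11.296 / 16.422.
⟨T⟩ = 0.68789.

0.688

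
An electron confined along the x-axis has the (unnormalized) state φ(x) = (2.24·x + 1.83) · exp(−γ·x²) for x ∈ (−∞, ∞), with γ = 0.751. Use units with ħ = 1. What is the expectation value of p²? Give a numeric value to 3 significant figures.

1.25

p² φ = −ħ² d²φ/dx²; ⟨p²⟩ = −ħ² ∫ φ*·φ'' dx / ∫|φ|² dx.
Expand each integrand as polynomial × e^(−2γx²) and use ∫x^(2j)·e^(−2γx²) dx = (2j−1)!!/(4γ)^j · √(π/(2γ)), odd powers → 0; here √(π/(2γ)) = 1.4462. Differentiate with the product rule, d/dx e^(−γx²) = −2γx·e^(−γx²).
State is unnormalized: ∫|φ|² dx = 7.2590, and ∫φ*·(−ħ² φ'') dx = 9.0798, so ⟨p²⟩ = 9.0798 / 7.2590.
⟨p²⟩ = 1.2508.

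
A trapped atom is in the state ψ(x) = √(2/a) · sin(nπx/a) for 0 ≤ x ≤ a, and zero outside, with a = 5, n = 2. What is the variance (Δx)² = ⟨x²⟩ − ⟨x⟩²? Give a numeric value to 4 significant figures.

Compute ⟨x⟩ and ⟨x²⟩ separately, then (Δx)² = ⟨x²⟩ − ⟨x⟩².
With sin²θ = (1 − cos2θ)/2 on 0 ≤ x ≤ a: ∫sin²(nπx/a) dx = a/2, ∫x·sin²(nπx/a) dx = a²/4, ∫x²·sin²(nπx/a) dx = a³·(1/6 − 1/(4n²π²)); higher powers xᵏ the same way, integrating xᵏ·cos(2nπx/a) by parts.
⟨x⟩ = 2.5000 and ⟨x²⟩ = 8.0167.
(Δx)² = 8.0167 − (2.5000)² = 1.7667.

1.767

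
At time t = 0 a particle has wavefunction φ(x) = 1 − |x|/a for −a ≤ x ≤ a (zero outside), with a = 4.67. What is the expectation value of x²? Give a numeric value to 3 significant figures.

2.18

⟨x²⟩ = ∫ x²·|φ|² dx / ∫|φ|² dx (integrals over the domain).
φ is even, so ∫ over [−a, a] = 2∫₀ᵃ with φ = 1 − x/a there: ∫₀ᵃ (1 − x/a)² dx = a/3, ∫₀ᵃ x²(1 − x/a)² dx = a³/30, ∫₀ᵃ x⁴(1 − x/a)² dx = a⁵/105.
State is unnormalized: ∫|φ|² dx = 3.1133, and ∫φ*·x²·φ dx = 6.7898, so ⟨x²⟩ = 6.7898 / 3.1133.
⟨x²⟩ = 2.1809.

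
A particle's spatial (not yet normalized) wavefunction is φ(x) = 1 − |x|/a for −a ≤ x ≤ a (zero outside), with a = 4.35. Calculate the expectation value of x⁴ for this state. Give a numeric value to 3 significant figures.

10.2

⟨x⁴⟩ = ∫ x⁴·|φ|² dx / ∫|φ|² dx (integrals over the domain).
φ is even, so ∫ over [−a, a] = 2∫₀ᵃ with φ = 1 − x/a there: ∫₀ᵃ (1 − x/a)² dx = a/3, ∫₀ᵃ x²(1 − x/a)² dx = a³/30, ∫₀ᵃ x⁴(1 − x/a)² dx = a⁵/105.
State is unnormalized: ∫|φ|² dx = 2.9000, and ∫φ*·x⁴·φ dx = 29.668, so ⟨x⁴⟩ = 29.668 / 2.9000.
⟨x⁴⟩ = 10.230.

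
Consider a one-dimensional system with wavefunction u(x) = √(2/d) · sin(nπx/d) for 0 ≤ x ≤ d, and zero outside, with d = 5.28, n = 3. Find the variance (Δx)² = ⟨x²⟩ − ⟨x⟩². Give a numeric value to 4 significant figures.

Compute ⟨x⟩ and ⟨x²⟩ separately, then (Δx)² = ⟨x²⟩ − ⟨x⟩².
With sin²θ = (1 − cos2θ)/2 on 0 ≤ x ≤ d: ∫sin²(nπx/d) dx = d/2, ∫x·sin²(nπx/d) dx = d²/4, ∫x²·sin²(nπx/d) dx = d³·(1/6 − 1/(4n²π²)); higher powers xᵏ the same way, integrating xᵏ·cos(2nπx/d) by parts.
⟨x⟩ = 2.6400 and ⟨x²⟩ = 9.1359.
(Δx)² = 9.1359 − (2.6400)² = 2.1663.

2.166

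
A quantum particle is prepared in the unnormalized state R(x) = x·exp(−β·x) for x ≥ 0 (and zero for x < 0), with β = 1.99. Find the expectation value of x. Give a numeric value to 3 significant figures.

⟨x⟩ = ∫ x·|R|² dx / ∫|R|² dx (integrals over the domain).
Every integrand reduces to terms xʲ·e^(−2βx) on [0, ∞); use ∫₀^∞ xʲ·e^(−2βx) dx = j!/(2β)^(j+1).
State is unnormalized: ∫|R|² dx = 0.031723, and ∫R*·x·R dx = 0.023912, so ⟨x⟩ = 0.023912 / 0.031723.
⟨x⟩ = 0.75377.

0.754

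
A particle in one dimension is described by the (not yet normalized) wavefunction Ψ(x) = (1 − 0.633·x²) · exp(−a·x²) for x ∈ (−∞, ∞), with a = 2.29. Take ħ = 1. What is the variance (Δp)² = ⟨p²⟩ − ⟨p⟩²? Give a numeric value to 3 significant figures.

Compute ⟨p⟩ and ⟨p²⟩ separately; (Δp)² = ⟨p²⟩ − ⟨p⟩².
Expand each integrand as polynomial × e^(−2ax²) and use ∫x^(2j)·e^(−2ax²) dx = (2j−1)!!/(4a)^j · √(π/(2a)), odd powers → 0; here √(π/(2a)) = 0.82821. Differentiate with the product rule, d/dx e^(−ax²) = −2ax·e^(−ax²).
Normalization: ∫|Ψ|² dx = 0.72561.
⟨p⟩ = 0.0000 and ⟨p²⟩ = 3.0624.
(Δp)² = 3.0624 − (0.0000)² = 3.0624.

3.06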